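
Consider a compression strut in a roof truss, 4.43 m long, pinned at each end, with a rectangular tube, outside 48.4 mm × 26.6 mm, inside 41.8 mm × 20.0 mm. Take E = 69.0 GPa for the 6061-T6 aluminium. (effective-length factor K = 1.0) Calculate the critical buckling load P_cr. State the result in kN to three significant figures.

P_cr ≈ 1.67 kN

Weak-axis I_min = (h_o·b_o³ − h_i·b_i³)/12 with b_o = 26.6, b_i = 20.00 mm (shorter outer/inner sides).
I_min = (48.4×26.6³ − 41.80×20.00³)/12 = 4.805×10^4 mm⁴
I = 4.805×10^4 mm⁴ = 4.805×10^-8 m⁴
Effective length L_e = K·L = 1 × 4.43 = 4.430 m
P_cr = π²EI / L_e² = π² × 69.0×10⁹ × 4.805×10^-8 / 4.430² = 1.667×10^3 N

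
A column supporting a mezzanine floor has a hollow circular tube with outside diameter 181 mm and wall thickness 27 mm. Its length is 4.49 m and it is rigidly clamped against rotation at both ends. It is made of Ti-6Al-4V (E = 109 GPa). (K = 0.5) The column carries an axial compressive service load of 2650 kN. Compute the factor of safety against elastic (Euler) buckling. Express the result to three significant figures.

Inner diameter d_i = 181 − 2×27 = 127.0 mm
I = π(d_o⁴ − d_i⁴)/64 = π(181⁴ − 127.0⁴)/64 = 3.991×10^7 mm⁴
I = 3.991×10^7 mm⁴ = 3.991×10^-5 m⁴
Effective length L_e = K·L = 0.5 × 4.49 = 2.245 m
P_cr = π²EI / L_e² = π² × 109×10⁹ × 3.991×10^-5 / 2.245² = 8.520×10^6 N
Factor of safety n = P_cr / P = 8519.8 / 2650 = 3.22

n ≈ 3.22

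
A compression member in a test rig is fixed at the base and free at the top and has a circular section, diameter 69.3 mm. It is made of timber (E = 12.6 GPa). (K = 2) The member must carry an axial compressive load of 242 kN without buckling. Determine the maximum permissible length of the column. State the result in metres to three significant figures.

L_max ≈ 0.381 m

I = πd⁴/64 = π×69.3⁴/64 = 1.132×10^6 mm⁴
I = 1.132×10^-6 m⁴
At the buckling limit P_cr = P = 2.420×10^5 N
From P_cr = π²EI/(K·L)²:  L = (1/K)·√(π²EI/P_cr) = (1/2)·√(π²×1.26×10^10×1.132×10^-6/2.420×10^5)
L = 0.381 m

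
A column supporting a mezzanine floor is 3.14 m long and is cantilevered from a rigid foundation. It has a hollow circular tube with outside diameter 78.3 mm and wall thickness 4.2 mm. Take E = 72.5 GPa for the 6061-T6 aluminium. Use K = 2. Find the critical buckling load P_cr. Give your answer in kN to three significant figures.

Inner diameter d_i = 78.3 − 2×4.2 = 69.90 mm
I = π(d_o⁴ − d_i⁴)/64 = π(78.3⁴ − 69.90⁴)/64 = 6.732×10^5 mm⁴
I = 6.732×10^5 mm⁴ = 6.732×10^-7 m⁴
Effective length L_e = K·L = 2 × 3.14 = 6.280 m
P_cr = π²EI / L_e² = π² × 72.5×10⁹ × 6.732×10^-7 / 6.280² = 1.221×10^4 N

P_cr ≈ 12.2 kN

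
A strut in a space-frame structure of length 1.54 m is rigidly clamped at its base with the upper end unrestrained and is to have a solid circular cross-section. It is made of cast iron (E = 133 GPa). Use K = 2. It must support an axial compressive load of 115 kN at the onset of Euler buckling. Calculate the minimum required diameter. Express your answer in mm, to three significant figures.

L_e = K·L = 2 × 1.54 = 3.080 m
Required I = P_cr·L_e²/(π²E) = 1.150×10^5 × 3.080² / (π² × 1.33×10^11) = 8.311×10^-7 m⁴
I_req = 8.311×10^5 mm⁴
Solid circle: I = πd⁴/64  ⇒  d = (64I/π)^(1/4) = (64×8.311×10^5/π)^(1/4) = 64.1 mm

d ≈ 64.1 mm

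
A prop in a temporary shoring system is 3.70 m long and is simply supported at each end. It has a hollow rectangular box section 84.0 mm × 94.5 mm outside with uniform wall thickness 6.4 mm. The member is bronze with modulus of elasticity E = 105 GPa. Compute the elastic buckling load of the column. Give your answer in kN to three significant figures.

P_cr ≈ 167 kN

Inner dimensions: h_i = 94.5 − 2×6.4 = 81.70 mm, b_i = 84.0 − 2×6.4 = 71.20 mm
Weak-axis I_min = (h_o·b_o³ − h_i·b_i³)/12 with b_o = 84.0, b_i = 71.20 mm (shorter outer/inner sides).
I_min = (94.5×84.0³ − 81.70×71.20³)/12 = 2.210×10^6 mm⁴
I = 2.210×10^6 mm⁴ = 2.210×10^-6 m⁴
Effective length L_e = K·L = 1 × 3.70 = 3.700 m
P_cr = π²EI / L_e² = π² × 105×10⁹ × 2.210×10^-6 / 3.700² = 1.673×10^5 N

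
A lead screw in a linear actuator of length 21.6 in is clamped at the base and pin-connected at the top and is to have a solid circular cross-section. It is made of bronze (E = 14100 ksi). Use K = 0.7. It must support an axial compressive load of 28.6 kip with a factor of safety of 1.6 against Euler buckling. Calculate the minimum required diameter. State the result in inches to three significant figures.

Required P_cr = n·P = 1.6 × 28.6 = 45.76 kip
L_e = K·L = 0.7 × 21.6 = 15.12 in
Required I = P_cr·L_e²/(π²E) = 4.576×10^4 × 15.12² / (π² × 1.41×10^7) = 7.517×10^-2 in⁴
Solid circle: I = πd⁴/64  ⇒  d = (64I/π)^(1/4) = (64×7.517×10^-2/π)^(1/4) = 1.11 in

d ≈ 1.11 in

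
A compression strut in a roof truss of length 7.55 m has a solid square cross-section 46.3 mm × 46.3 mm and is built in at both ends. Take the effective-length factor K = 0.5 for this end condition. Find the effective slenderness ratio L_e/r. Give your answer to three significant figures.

For a square r = a/√12 = 46.3/√12 = 13.37 mm
L_e = K·L = 0.5 × 7.55 m = 3.775 m = 3775.0 mm
λ = L_e / r_min = 3775.0 / 13.37 = 282

λ ≈ 282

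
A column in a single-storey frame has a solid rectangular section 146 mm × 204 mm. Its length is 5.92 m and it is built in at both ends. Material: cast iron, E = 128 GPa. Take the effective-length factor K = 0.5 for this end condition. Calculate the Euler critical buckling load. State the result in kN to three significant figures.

Buckling occurs about the weak axis: I_min = h·b³/12 with b = 146 mm (the shorter side).
I_min = 204×146³/12 = 5.291×10^7 mm⁴
I = 5.291×10^7 mm⁴ = 5.291×10^-5 m⁴
Effective length L_e = K·L = 0.5 × 5.92 = 2.960 m
P_cr = π²EI / L_e² = π² × 128×10⁹ × 5.291×10^-5 / 2.960² = 7.628×10^6 N

P_cr ≈ 7630 kN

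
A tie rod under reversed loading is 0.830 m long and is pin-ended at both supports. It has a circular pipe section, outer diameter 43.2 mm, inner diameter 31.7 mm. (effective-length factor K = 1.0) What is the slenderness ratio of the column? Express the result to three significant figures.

λ ≈ 62.0

d_o = 43.2 mm, d_i = 31.7 mm
I = π(d_o⁴ − d_i⁴)/64 = π(43.2⁴ − 31.70⁴)/64 = 1.214×10^5 mm⁴
A = 676.5 mm²;  r_min = √(I/A) = √(1.214×10^5/676.5) = 13.40 mm
L_e = K·L = 1 × 0.830 m = 0.8300 m = 830.00 mm
λ = L_e / r_min = 830.00 / 13.40 = 62.0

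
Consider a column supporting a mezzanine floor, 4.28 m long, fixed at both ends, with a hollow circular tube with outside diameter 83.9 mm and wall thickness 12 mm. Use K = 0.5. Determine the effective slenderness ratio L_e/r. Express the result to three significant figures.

λ ≈ 83.0

Inner diameter d_i = 83.9 − 2×12 = 59.90 mm
I = π(d_o⁴ − d_i⁴)/64 = π(83.9⁴ − 59.90⁴)/64 = 1.800×10^6 mm⁴
A = 2.711×10^3 mm²;  r_min = √(I/A) = √(1.800×10^6/2.711×10^3) = 25.77 mm
L_e = K·L = 0.5 × 4.28 m = 2.140 m = 2140.0 mm
λ = L_e / r_min = 2140.0 / 25.77 = 83.0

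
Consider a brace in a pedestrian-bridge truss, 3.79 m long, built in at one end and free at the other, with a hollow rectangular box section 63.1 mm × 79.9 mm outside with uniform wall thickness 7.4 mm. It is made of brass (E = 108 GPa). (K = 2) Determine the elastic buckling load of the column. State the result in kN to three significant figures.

Inner dimensions: h_i = 79.9 − 2×7.4 = 65.10 mm, b_i = 63.1 − 2×7.4 = 48.30 mm
Weak-axis I_min = (h_o·b_o³ − h_i·b_i³)/12 with b_o = 63.1, b_i = 48.30 mm (shorter outer/inner sides).
I_min = (79.9×63.1³ − 65.10×48.30³)/12 = 1.062×10^6 mm⁴
I = 1.062×10^6 mm⁴ = 1.062×10^-6 m⁴
Effective length L_e = K·L = 2 × 3.79 = 7.580 m
P_cr = π²EI / L_e² = π² × 108×10⁹ × 1.062×10^-6 / 7.580² = 1.969×10^4 N

P_cr ≈ 19.7 kN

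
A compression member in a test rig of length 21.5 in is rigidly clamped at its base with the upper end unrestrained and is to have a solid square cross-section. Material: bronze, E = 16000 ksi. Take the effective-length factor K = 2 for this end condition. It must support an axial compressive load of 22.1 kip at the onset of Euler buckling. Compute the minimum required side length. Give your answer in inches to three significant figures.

a ≈ 1.33 in

L_e = K·L = 2 × 21.5 = 43.00 in
Required I = P_cr·L_e²/(π²E) = 2.210×10^4 × 43.00² / (π² × 1.60×10^7) = 0.2588 in⁴
Solid square: I = a⁴/12  ⇒  a = (12I)^(1/4) = (12×0.2588)^(1/4) = 1.33 in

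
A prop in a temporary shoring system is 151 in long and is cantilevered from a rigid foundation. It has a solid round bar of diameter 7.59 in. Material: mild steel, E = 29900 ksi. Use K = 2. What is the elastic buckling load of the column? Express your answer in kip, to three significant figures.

P_cr ≈ 527 kip

I = πd⁴/64 = π×7.59⁴/64 = 162.9 in⁴
Effective length L_e = K·L = 2 × 151 = 302.0 in
P_cr = π²EI / L_e² = π² × 29900×10³ × 162.9 / 302.0² = 5.271×10^5 lb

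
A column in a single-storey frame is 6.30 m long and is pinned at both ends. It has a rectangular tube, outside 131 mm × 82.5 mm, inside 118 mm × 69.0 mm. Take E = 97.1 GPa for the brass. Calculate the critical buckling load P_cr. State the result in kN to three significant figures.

Weak-axis I_min = (h_o·b_o³ − h_i·b_i³)/12 with b_o = 82.5, b_i = 69.00 mm (shorter outer/inner sides).
I_min = (131×82.5³ − 118.0×69.00³)/12 = 2.900×10^6 mm⁴
I = 2.900×10^6 mm⁴ = 2.900×10^-6 m⁴
Effective length L_e = K·L = 1 × 6.30 = 6.300 m
P_cr = π²EI / L_e² = π² × 97.1×10⁹ × 2.900×10^-6 / 6.300² = 7.001×10^4 N

P_cr ≈ 70.0 kN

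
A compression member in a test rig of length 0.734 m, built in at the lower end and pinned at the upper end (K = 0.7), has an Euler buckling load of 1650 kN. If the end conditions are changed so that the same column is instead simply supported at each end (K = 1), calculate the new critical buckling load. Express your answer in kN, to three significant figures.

P_cr ∝ 1/K², so P_cr,new = P_cr,old × (K_old/K_new)² = 1650 × (0.7/1)²
= 1650 × 0.4900 = 808 kN

P_cr ≈ 808 kN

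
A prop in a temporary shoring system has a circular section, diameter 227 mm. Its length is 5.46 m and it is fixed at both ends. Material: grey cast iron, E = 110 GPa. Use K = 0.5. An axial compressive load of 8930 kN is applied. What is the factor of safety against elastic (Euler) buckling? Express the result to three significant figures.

n ≈ 2.13

I = πd⁴/64 = π×227⁴/64 = 1.303×10^8 mm⁴
I = 1.303×10^8 mm⁴ = 1.303×10^-4 m⁴
Effective length L_e = K·L = 0.5 × 5.46 = 2.730 m
P_cr = π²EI / L_e² = π² × 110×10⁹ × 1.303×10^-4 / 2.730² = 1.899×10^7 N
Factor of safety n = P_cr / P = 18986 / 8930 = 2.13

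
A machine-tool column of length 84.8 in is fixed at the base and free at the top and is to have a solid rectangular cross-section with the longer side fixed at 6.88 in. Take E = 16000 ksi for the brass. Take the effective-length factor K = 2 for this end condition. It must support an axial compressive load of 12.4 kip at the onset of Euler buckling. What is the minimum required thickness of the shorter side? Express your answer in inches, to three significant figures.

b ≈ 1.58 in

L_e = K·L = 2 × 84.8 = 169.6 in
Required I = P_cr·L_e²/(π²E) = 1.240×10^4 × 169.6² / (π² × 1.60×10^7) = 2.259 in⁴
Rectangle, weak axis: I_min = h·b³/12 with h = 6.88 in fixed  ⇒  b = (12I/h)^(1/3) = 1.58 in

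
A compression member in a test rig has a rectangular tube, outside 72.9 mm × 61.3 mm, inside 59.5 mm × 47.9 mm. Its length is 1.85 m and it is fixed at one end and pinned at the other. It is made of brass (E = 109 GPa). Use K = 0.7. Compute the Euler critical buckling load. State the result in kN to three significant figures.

Weak-axis I_min = (h_o·b_o³ − h_i·b_i³)/12 with b_o = 61.3, b_i = 47.90 mm (shorter outer/inner sides).
I_min = (72.9×61.3³ − 59.50×47.90³)/12 = 8.544×10^5 mm⁴
I = 8.544×10^5 mm⁴ = 8.544×10^-7 m⁴
Effective length L_e = K·L = 0.7 × 1.85 = 1.295 m
P_cr = π²EI / L_e² = π² × 109×10⁹ × 8.544×10^-7 / 1.295² = 5.481×10^5 N

P_cr ≈ 548 kN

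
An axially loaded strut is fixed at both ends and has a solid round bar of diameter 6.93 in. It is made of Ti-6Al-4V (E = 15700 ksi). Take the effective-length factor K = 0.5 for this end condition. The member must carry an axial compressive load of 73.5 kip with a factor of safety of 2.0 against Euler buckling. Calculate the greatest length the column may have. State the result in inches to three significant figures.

I = πd⁴/64 = π×6.93⁴/64 = 113.2 in⁴
Required critical load P_cr = n·P = 2.0 × 73.5 = 147.0 kip = 1.470×10^5 lb
From P_cr = π²EI/(K·L)²:  L = (1/K)·√(π²EI/P_cr) = (1/0.5)·√(π²×1.57×10^7×113.2/1.470×10^5)
L = 691 in

L_max ≈ 691 in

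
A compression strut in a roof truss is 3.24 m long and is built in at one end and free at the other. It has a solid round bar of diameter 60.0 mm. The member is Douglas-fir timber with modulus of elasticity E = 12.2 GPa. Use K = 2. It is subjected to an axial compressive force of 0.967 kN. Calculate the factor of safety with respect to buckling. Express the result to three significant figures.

I = πd⁴/64 = π×60.0⁴/64 = 6.362×10^5 mm⁴
I = 6.362×10^5 mm⁴ = 6.362×10^-7 m⁴
Effective length L_e = K·L = 2 × 3.24 = 6.480 m
P_cr = π²EI / L_e² = π² × 12.2×10⁹ × 6.362×10^-7 / 6.480² = 1.824×10^3 N
Factor of safety n = P_cr / P = 1.8243 / 0.967 = 1.89

n ≈ 1.89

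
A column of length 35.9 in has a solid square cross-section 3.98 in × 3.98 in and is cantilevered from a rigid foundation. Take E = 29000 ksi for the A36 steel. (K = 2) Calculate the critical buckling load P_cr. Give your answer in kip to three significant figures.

P_cr ≈ 1160 kip

I = a⁴/12 = 3.98⁴/12 = 20.91 in⁴
Effective length L_e = K·L = 2 × 35.9 = 71.80 in
P_cr = π²EI / L_e² = π² × 29000×10³ × 20.91 / 71.80² = 1.161×10^6 lb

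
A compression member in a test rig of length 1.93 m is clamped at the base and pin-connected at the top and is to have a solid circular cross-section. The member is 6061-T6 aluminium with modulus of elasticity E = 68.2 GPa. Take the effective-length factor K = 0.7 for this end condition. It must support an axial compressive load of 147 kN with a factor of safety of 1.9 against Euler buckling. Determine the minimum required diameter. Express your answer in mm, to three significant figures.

d ≈ 62.7 mm

Required P_cr = n·P = 1.9 × 147 = 279.3 kN
L_e = K·L = 0.7 × 1.93 = 1.351 m
Required I = P_cr·L_e²/(π²E) = 2.793×10^5 × 1.351² / (π² × 6.82×10^10) = 7.574×10^-7 m⁴
I_req = 7.574×10^5 mm⁴
Solid circle: I = πd⁴/64  ⇒  d = (64I/π)^(1/4) = (64×7.574×10^5/π)^(1/4) = 62.7 mm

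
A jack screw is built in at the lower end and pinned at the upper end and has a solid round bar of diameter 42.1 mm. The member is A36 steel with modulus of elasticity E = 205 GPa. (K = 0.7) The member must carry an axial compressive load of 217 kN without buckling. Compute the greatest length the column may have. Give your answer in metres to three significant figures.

I = πd⁴/64 = π×42.1⁴/64 = 1.542×10^5 mm⁴
I = 1.542×10^-7 m⁴
At the buckling limit P_cr = P = 2.170×10^5 N
From P_cr = π²EI/(K·L)²:  L = (1/K)·√(π²EI/P_cr) = (1/0.7)·√(π²×2.05×10^11×1.542×10^-7/2.170×10^5)
L = 1.71 m

L_max ≈ 1.71 m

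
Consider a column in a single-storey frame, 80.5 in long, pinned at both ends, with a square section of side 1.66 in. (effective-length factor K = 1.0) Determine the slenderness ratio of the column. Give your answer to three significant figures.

For a square r = a/√12 = 1.66/√12 = 0.4792 in
L_e = K·L = 1 × 80.5 = 80.50 in
λ = L_e / r_min = 80.500 / 0.4792 = 168

λ ≈ 168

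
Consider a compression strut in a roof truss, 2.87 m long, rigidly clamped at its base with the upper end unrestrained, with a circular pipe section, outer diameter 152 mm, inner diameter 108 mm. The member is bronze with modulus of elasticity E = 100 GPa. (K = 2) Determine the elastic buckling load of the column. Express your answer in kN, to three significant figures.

d_o = 152 mm, d_i = 108 mm
I = π(d_o⁴ − d_i⁴)/64 = π(152⁴ − 108.0⁴)/64 = 1.952×10^7 mm⁴
I = 1.952×10^7 mm⁴ = 1.952×10^-5 m⁴
Effective length L_e = K·L = 2 × 2.87 = 5.740 m
P_cr = π²EI / L_e² = π² × 100×10⁹ × 1.952×10^-5 / 5.740² = 5.849×10^5 N

P_cr ≈ 585 kN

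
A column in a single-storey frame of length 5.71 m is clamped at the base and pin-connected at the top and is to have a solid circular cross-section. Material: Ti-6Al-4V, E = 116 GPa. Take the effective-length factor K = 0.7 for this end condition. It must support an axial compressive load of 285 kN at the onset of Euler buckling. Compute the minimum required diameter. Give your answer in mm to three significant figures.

d ≈ 94.9 mm

L_e = K·L = 0.7 × 5.71 = 3.997 m
Required I = P_cr·L_e²/(π²E) = 2.850×10^5 × 3.997² / (π² × 1.16×10^11) = 3.977×10^-6 m⁴
I_req = 3.977×10^6 mm⁴
Solid circle: I = πd⁴/64  ⇒  d = (64I/π)^(1/4) = (64×3.977×10^6/π)^(1/4) = 94.9 mm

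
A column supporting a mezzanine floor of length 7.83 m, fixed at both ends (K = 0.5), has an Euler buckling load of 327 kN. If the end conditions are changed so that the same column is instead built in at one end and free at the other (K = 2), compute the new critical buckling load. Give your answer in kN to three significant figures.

P_cr ∝ 1/K², so P_cr,new = P_cr,old × (K_old/K_new)² = 327 × (0.5/2)²
= 327 × 0.06250 = 20.4 kN

P_cr ≈ 20.4 kN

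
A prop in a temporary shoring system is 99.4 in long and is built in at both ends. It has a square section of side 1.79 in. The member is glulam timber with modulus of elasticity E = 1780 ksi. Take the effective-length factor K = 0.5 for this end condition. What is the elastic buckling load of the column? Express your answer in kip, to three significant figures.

P_cr ≈ 6.08 kip

I = a⁴/12 = 1.79⁴/12 = 0.8555 in⁴
Effective length L_e = K·L = 0.5 × 99.4 = 49.70 in
P_cr = π²EI / L_e² = π² × 1780×10³ × 0.8555 / 49.70² = 6.085×10^3 lb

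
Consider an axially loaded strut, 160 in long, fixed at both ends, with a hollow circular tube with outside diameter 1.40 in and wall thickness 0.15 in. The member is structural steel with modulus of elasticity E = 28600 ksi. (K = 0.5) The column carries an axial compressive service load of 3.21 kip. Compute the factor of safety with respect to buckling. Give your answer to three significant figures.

Inner diameter d_i = 1.40 − 2×0.15 = 1.100 in
I = π(d_o⁴ − d_i⁴)/64 = π(1.40⁴ − 1.100⁴)/64 = 0.1167 in⁴
Effective length L_e = K·L = 0.5 × 160 = 80.00 in
P_cr = π²EI / L_e² = π² × 28600×10³ × 0.1167 / 80.00² = 5.147×10^3 lb
Factor of safety n = P_cr / P = 5.1473 / 3.21 = 1.60

n ≈ 1.60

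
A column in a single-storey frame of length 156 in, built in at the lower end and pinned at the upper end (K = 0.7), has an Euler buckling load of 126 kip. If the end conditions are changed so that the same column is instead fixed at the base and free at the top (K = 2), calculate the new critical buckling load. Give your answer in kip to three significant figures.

P_cr ∝ 1/K², so P_cr,new = P_cr,old × (K_old/K_new)² = 126 × (0.7/2)²
= 126 × 0.1225 = 15.4 kip

P_cr ≈ 15.4 kip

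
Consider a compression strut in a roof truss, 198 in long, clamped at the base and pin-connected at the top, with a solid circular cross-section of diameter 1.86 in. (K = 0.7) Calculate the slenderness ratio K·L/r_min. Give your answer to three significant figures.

λ ≈ 298

For a solid circle r = d/4 = 1.86/4 = 0.4650 in
L_e = K·L = 0.7 × 198 = 138.6 in
λ = L_e / r_min = 138.60 / 0.4650 = 298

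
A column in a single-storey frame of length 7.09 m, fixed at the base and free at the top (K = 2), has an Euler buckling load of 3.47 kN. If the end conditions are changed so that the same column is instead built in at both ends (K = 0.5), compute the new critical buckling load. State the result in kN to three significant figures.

P_cr ∝ 1/K², so P_cr,new = P_cr,old × (K_old/K_new)² = 3.47 × (2/0.5)²
= 3.47 × 16.00 = 55.5 kN

P_cr ≈ 55.5 kN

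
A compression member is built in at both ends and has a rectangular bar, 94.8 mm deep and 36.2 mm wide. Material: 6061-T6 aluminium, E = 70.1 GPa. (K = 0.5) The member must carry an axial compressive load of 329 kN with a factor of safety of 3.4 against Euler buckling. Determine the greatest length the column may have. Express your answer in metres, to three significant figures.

Buckling occurs about the weak axis: I_min = h·b³/12 with b = 36.2 mm (the shorter side).
I_min = 94.8×36.2³/12 = 3.748×10^5 mm⁴
I = 3.748×10^-7 m⁴
Required critical load P_cr = n·P = 3.4 × 329 = 1119 kN = 1.119×10^6 N
From P_cr = π²EI/(K·L)²:  L = (1/K)·√(π²EI/P_cr) = (1/0.5)·√(π²×7.01×10^10×3.748×10^-7/1.119×10^6)
L = 0.963 m

L_max ≈ 0.963 m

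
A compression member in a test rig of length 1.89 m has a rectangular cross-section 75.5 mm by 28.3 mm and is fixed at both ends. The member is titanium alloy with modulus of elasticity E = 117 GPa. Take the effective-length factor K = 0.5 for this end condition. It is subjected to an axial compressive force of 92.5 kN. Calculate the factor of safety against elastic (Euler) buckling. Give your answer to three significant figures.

n ≈ 1.99

Buckling occurs about the weak axis: I_min = h·b³/12 with b = 28.3 mm (the shorter side).
I_min = 75.5×28.3³/12 = 1.426×10^5 mm⁴
I = 1.426×10^5 mm⁴ = 1.426×10^-7 m⁴
Effective length L_e = K·L = 0.5 × 1.89 = 0.9450 m
P_cr = π²EI / L_e² = π² × 117×10⁹ × 1.426×10^-7 / 0.9450² = 1.844×10^5 N
Factor of safety n = P_cr / P = 184.39 / 92.5 = 1.99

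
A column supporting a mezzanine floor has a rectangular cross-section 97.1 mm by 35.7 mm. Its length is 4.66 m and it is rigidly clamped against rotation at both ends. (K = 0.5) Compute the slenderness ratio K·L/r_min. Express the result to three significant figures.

Buckling occurs about the weak axis: I_min = h·b³/12 with b = 35.7 mm (the shorter side).
I_min = 97.1×35.7³/12 = 3.682×10^5 mm⁴
A = 3.466×10^3 mm²;  r_min = √(I/A) = √(3.682×10^5/3.466×10^3) = 10.31 mm
L_e = K·L = 0.5 × 4.66 m = 2.330 m = 2330.0 mm
λ = L_e / r_min = 2330.0 / 10.31 = 226

λ ≈ 226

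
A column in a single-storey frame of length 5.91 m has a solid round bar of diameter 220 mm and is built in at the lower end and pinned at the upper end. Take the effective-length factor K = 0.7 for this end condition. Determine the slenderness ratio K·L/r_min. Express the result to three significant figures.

I = πd⁴/64 = π×220⁴/64 = 1.150×10^8 mm⁴
A = 3.801×10^4 mm²;  r_min = √(I/A) = √(1.150×10^8/3.801×10^4) = 55.00 mm
L_e = K·L = 0.7 × 5.91 m = 4.137 m = 4137.0 mm
λ = L_e / r_min = 4137.0 / 55.00 = 75.2

λ ≈ 75.2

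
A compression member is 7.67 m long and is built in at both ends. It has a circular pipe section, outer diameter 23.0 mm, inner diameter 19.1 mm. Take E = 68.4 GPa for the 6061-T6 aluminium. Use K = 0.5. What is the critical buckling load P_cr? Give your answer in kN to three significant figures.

P_cr ≈ 0.331 kN

d_o = 23.0 mm, d_i = 19.1 mm
I = π(d_o⁴ − d_i⁴)/64 = π(23.0⁴ − 19.10⁴)/64 = 7.204×10^3 mm⁴
I = 7.204×10^3 mm⁴ = 7.204×10^-9 m⁴
Effective length L_e = K·L = 0.5 × 7.67 = 3.835 m
P_cr = π²EI / L_e² = π² × 68.4×10⁹ × 7.204×10^-9 / 3.835² = 330.7 N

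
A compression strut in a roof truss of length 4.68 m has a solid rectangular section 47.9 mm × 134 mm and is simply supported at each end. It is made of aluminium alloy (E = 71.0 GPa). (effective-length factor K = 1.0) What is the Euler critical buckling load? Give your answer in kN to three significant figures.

P_cr ≈ 39.3 kN

Buckling occurs about the weak axis: I_min = h·b³/12 with b = 47.9 mm (the shorter side).
I_min = 134×47.9³/12 = 1.227×10^6 mm⁴
I = 1.227×10^6 mm⁴ = 1.227×10^-6 m⁴
Effective length L_e = K·L = 1 × 4.68 = 4.680 m
P_cr = π²EI / L_e² = π² × 71.0×10⁹ × 1.227×10^-6 / 4.680² = 3.926×10^4 N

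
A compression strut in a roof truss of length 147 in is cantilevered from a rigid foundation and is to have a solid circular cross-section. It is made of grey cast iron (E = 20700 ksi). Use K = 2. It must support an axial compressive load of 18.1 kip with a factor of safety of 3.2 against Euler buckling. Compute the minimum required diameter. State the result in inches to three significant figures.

Required P_cr = n·P = 3.2 × 18.1 = 57.92 kip
L_e = K·L = 2 × 147 = 294.0 in
Required I = P_cr·L_e²/(π²E) = 5.792×10^4 × 294.0² / (π² × 2.07×10^7) = 24.50 in⁴
Solid circle: I = πd⁴/64  ⇒  d = (64I/π)^(1/4) = (64×24.50/π)^(1/4) = 4.73 in

d ≈ 4.73 in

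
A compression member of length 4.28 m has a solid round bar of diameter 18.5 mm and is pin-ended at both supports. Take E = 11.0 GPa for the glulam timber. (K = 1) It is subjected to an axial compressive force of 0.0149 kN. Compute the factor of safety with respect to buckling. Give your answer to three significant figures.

n ≈ 2.29

I = πd⁴/64 = π×18.5⁴/64 = 5.750×10^3 mm⁴
I = 5.750×10^3 mm⁴ = 5.750×10^-9 m⁴
Effective length L_e = K·L = 1 × 4.28 = 4.280 m
P_cr = π²EI / L_e² = π² × 11.0×10⁹ × 5.750×10^-9 / 4.280² = 34.08 N
Factor of safety n = P_cr / P = 0.034077 / 0.0149 = 2.29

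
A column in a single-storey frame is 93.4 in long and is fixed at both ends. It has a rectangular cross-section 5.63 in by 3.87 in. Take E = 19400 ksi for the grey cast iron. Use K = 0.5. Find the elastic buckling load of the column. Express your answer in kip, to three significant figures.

P_cr ≈ 2390 kip

Buckling occurs about the weak axis: I_min = h·b³/12 with b = 3.87 in (the shorter side).
I_min = 5.63×3.87³/12 = 27.19 in⁴
Effective length L_e = K·L = 0.5 × 93.4 = 46.70 in
P_cr = π²EI / L_e² = π² × 19400×10³ × 27.19 / 46.70² = 2.387×10^6 lb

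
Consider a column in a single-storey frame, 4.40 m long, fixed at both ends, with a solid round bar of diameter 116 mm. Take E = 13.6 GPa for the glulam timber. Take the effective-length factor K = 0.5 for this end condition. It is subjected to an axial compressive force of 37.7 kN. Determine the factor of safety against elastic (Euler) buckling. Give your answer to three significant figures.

n ≈ 6.54

I = πd⁴/64 = π×116⁴/64 = 8.888×10^6 mm⁴
I = 8.888×10^6 mm⁴ = 8.888×10^-6 m⁴
Effective length L_e = K·L = 0.5 × 4.40 = 2.200 m
P_cr = π²EI / L_e² = π² × 13.6×10⁹ × 8.888×10^-6 / 2.200² = 2.465×10^5 N
Factor of safety n = P_cr / P = 246.49 / 37.7 = 6.54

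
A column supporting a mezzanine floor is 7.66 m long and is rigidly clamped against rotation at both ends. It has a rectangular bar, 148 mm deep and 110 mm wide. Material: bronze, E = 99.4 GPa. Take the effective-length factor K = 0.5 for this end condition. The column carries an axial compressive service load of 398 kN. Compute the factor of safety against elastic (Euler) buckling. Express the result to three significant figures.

n ≈ 2.76

Buckling occurs about the weak axis: I_min = h·b³/12 with b = 110 mm (the shorter side).
I_min = 148×110³/12 = 1.642×10^7 mm⁴
I = 1.642×10^7 mm⁴ = 1.642×10^-5 m⁴
Effective length L_e = K·L = 0.5 × 7.66 = 3.830 m
P_cr = π²EI / L_e² = π² × 99.4×10⁹ × 1.642×10^-5 / 3.830² = 1.098×10^6 N
Factor of safety n = P_cr / P = 1097.9 / 398 = 2.76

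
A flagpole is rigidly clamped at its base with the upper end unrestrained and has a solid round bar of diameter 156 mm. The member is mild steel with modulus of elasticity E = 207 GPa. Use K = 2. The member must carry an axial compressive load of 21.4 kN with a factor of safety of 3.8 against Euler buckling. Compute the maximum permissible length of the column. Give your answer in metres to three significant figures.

I = πd⁴/64 = π×156⁴/64 = 2.907×10^7 mm⁴
I = 2.907×10^-5 m⁴
Required critical load P_cr = n·P = 3.8 × 21.4 = 81.32 kN = 8.132×10^4 N
From P_cr = π²EI/(K·L)²:  L = (1/K)·√(π²EI/P_cr) = (1/2)·√(π²×2.07×10^11×2.907×10^-5/8.132×10^4)
L = 13.5 m

L_max ≈ 13.5 m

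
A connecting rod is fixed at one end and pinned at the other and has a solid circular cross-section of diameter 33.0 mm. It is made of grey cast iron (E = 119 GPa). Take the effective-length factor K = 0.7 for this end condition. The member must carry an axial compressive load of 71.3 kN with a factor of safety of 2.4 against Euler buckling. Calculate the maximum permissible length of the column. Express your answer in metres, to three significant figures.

I = πd⁴/64 = π×33.0⁴/64 = 5.821×10^4 mm⁴
I = 5.821×10^-8 m⁴
Required critical load P_cr = n·P = 2.4 × 71.3 = 171.1 kN = 1.711×10^5 N
From P_cr = π²EI/(K·L)²:  L = (1/K)·√(π²EI/P_cr) = (1/0.7)·√(π²×1.19×10^11×5.821×10^-8/1.711×10^5)
L = 0.903 m

L_max ≈ 0.903 m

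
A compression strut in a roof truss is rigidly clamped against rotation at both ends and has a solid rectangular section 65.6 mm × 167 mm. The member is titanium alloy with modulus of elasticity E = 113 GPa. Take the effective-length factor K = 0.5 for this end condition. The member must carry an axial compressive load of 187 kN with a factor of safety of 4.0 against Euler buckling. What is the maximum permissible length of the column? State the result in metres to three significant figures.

L_max ≈ 4.84 m

Buckling occurs about the weak axis: I_min = h·b³/12 with b = 65.6 mm (the shorter side).
I_min = 167×65.6³/12 = 3.929×10^6 mm⁴
I = 3.929×10^-6 m⁴
Required critical load P_cr = n·P = 4.0 × 187 = 748.0 kN = 7.480×10^5 N
From P_cr = π²EI/(K·L)²:  L = (1/K)·√(π²EI/P_cr) = (1/0.5)·√(π²×1.13×10^11×3.929×10^-6/7.480×10^5)
L = 4.84 m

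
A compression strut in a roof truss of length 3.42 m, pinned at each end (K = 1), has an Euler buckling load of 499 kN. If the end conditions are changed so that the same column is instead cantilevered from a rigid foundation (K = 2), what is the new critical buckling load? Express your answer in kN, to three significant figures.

P_cr ∝ 1/K², so P_cr,new = P_cr,old × (K_old/K_new)² = 499 × (1/2)²
= 499 × 0.2500 = 125 kN

P_cr ≈ 125 kN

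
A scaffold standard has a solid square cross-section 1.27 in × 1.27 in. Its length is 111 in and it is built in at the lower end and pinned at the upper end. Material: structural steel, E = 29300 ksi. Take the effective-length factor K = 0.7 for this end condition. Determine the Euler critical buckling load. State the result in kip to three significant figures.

I = a⁴/12 = 1.27⁴/12 = 0.2168 in⁴
Effective length L_e = K·L = 0.7 × 111 = 77.70 in
P_cr = π²EI / L_e² = π² × 29300×10³ × 0.2168 / 77.70² = 1.038×10^4 lb

P_cr ≈ 10.4 kip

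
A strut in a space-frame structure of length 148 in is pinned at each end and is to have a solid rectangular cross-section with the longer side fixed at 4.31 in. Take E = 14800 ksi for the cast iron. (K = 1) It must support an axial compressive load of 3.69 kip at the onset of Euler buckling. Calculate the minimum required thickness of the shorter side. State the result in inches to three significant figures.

b ≈ 1.15 in

L_e = K·L = 1 × 148 = 148.0 in
Required I = P_cr·L_e²/(π²E) = 3.690×10^3 × 148.0² / (π² × 1.48×10^7) = 0.5533 in⁴
Rectangle, weak axis: I_min = h·b³/12 with h = 4.31 in fixed  ⇒  b = (12I/h)^(1/3) = 1.15 in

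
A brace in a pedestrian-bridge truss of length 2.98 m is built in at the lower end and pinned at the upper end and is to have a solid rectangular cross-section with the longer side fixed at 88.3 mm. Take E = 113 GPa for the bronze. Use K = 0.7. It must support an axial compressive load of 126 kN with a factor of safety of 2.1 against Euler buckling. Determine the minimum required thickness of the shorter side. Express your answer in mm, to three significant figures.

Required P_cr = n·P = 2.1 × 126 = 264.6 kN
L_e = K·L = 0.7 × 2.98 = 2.086 m
Required I = P_cr·L_e²/(π²E) = 2.646×10^5 × 2.086² / (π² × 1.13×10^11) = 1.032×10^-6 m⁴
I_req = 1.032×10^6 mm⁴
Rectangle, weak axis: I_min = h·b³/12 with h = 88.3 mm fixed  ⇒  b = (12I/h)^(1/3) = 52.0 mm

b ≈ 52.0 mm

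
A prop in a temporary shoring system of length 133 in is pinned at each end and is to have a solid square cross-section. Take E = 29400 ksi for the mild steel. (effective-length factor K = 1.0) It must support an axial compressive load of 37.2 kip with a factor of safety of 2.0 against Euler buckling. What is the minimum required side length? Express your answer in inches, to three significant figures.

Required P_cr = n·P = 2.0 × 37.2 = 74.40 kip
L_e = K·L = 1 × 133 = 133.0 in
Required I = P_cr·L_e²/(π²E) = 7.440×10^4 × 133.0² / (π² × 2.94×10^7) = 4.536 in⁴
Solid square: I = a⁴/12  ⇒  a = (12I)^(1/4) = (12×4.536)^(1/4) = 2.72 in

a ≈ 2.72 in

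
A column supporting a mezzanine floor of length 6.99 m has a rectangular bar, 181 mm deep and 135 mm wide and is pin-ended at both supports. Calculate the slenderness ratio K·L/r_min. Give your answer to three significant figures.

λ ≈ 179

For a rectangle r_min = b/√12 = 135/√12 = 38.97 mm
L_e = K·L = 1 × 6.99 m = 6.990 m = 6990.0 mm
λ = L_e / r_min = 6990.0 / 38.97 = 179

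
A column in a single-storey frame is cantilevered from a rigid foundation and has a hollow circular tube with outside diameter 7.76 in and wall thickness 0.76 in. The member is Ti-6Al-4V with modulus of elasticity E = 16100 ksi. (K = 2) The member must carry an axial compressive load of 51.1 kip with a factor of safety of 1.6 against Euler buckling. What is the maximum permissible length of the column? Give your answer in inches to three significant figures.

L_max ≈ 224 in

Inner diameter d_i = 7.76 − 2×0.76 = 6.240 in
I = π(d_o⁴ − d_i⁴)/64 = π(7.76⁴ − 6.240⁴)/64 = 103.6 in⁴
Required critical load P_cr = n·P = 1.6 × 51.1 = 81.76 kip = 8.176×10^4 lb
From P_cr = π²EI/(K·L)²:  L = (1/K)·√(π²EI/P_cr) = (1/2)·√(π²×1.61×10^7×103.6/8.176×10^4)
L = 224 in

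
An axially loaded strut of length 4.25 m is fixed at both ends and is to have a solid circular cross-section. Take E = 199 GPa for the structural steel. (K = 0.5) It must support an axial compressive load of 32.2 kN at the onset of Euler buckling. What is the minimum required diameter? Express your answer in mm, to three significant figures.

L_e = K·L = 0.5 × 4.25 = 2.125 m
Required I = P_cr·L_e²/(π²E) = 3.220×10^4 × 2.125² / (π² × 1.99×10^11) = 7.403×10^-8 m⁴
I_req = 7.403×10^4 mm⁴
Solid circle: I = πd⁴/64  ⇒  d = (64I/π)^(1/4) = (64×7.403×10^4/π)^(1/4) = 35.0 mm

d ≈ 35.0 mm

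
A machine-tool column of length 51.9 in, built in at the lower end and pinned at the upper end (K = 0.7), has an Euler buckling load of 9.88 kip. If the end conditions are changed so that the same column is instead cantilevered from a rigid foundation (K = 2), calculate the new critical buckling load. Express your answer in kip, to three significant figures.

P_cr ∝ 1/K², so P_cr,new = P_cr,old × (K_old/K_new)² = 9.88 × (0.7/2)²
= 9.88 × 0.1225 = 1.21 kip

P_cr ≈ 1.21 kip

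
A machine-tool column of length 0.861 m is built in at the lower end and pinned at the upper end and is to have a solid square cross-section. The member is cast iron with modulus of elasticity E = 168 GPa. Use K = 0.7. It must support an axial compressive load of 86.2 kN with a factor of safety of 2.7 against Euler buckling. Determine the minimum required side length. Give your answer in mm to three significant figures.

a ≈ 28.0 mm

Required P_cr = n·P = 2.7 × 86.2 = 232.7 kN
L_e = K·L = 0.7 × 0.861 = 0.6027 m
Required I = P_cr·L_e²/(π²E) = 2.327×10^5 × 0.6027² / (π² × 1.68×10^11) = 5.099×10^-8 m⁴
I_req = 5.099×10^4 mm⁴
Solid square: I = a⁴/12  ⇒  a = (12I)^(1/4) = (12×5.099×10^4)^(1/4) = 28.0 mm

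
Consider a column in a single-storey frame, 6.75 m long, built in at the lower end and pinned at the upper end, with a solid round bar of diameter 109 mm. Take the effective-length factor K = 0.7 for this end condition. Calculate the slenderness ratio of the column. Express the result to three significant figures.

For a solid circle r = d/4 = 109/4 = 27.25 mm
L_e = K·L = 0.7 × 6.75 m = 4.725 m = 4725.0 mm
λ = L_e / r_min = 4725.0 / 27.25 = 173

λ ≈ 173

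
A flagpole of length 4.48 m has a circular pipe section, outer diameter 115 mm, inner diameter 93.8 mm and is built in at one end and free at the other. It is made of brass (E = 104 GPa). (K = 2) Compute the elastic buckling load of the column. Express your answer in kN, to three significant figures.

P_cr ≈ 61.2 kN

d_o = 115 mm, d_i = 93.8 mm
I = π(d_o⁴ − d_i⁴)/64 = π(115⁴ − 93.80⁴)/64 = 4.785×10^6 mm⁴
I = 4.785×10^6 mm⁴ = 4.785×10^-6 m⁴
Effective length L_e = K·L = 2 × 4.48 = 8.960 m
P_cr = π²EI / L_e² = π² × 104×10⁹ × 4.785×10^-6 / 8.960² = 6.118×10^4 N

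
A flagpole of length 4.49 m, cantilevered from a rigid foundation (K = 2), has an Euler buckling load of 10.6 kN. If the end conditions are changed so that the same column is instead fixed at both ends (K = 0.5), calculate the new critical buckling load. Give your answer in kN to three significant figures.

P_cr ∝ 1/K², so P_cr,new = P_cr,old × (K_old/K_new)² = 10.6 × (2/0.5)²
= 10.6 × 16.00 = 170 kN

P_cr ≈ 170 kN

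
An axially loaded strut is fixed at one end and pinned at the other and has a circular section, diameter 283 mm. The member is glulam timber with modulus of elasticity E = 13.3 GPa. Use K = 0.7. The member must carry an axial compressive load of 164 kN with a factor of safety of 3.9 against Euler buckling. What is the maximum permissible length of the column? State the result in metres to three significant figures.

L_max ≈ 11.5 m

I = πd⁴/64 = π×283⁴/64 = 3.149×10^8 mm⁴
I = 3.149×10^-4 m⁴
Required critical load P_cr = n·P = 3.9 × 164 = 639.6 kN = 6.396×10^5 N
From P_cr = π²EI/(K·L)²:  L = (1/K)·√(π²EI/P_cr) = (1/0.7)·√(π²×1.33×10^10×3.149×10^-4/6.396×10^5)
L = 11.5 m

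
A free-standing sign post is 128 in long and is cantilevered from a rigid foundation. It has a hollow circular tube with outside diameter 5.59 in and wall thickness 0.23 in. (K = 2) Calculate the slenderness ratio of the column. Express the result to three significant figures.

Inner diameter d_i = 5.59 − 2×0.23 = 5.130 in
I = π(d_o⁴ − d_i⁴)/64 = π(5.59⁴ − 5.130⁴)/64 = 13.93 in⁴
A = 3.873 in²;  r_min = √(I/A) = √(13.93/3.873) = 1.897 in
L_e = K·L = 2 × 128 = 256.0 in
λ = L_e / r_min = 256.00 / 1.897 = 135

λ ≈ 135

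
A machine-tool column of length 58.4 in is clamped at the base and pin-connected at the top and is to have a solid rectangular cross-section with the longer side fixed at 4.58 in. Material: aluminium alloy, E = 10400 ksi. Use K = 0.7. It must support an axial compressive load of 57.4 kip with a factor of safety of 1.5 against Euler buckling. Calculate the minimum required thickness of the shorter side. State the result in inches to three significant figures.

Required P_cr = n·P = 1.5 × 57.4 = 86.10 kip
L_e = K·L = 0.7 × 58.4 = 40.88 in
Required I = P_cr·L_e²/(π²E) = 8.610×10^4 × 40.88² / (π² × 1.04×10^7) = 1.402 in⁴
Rectangle, weak axis: I_min = h·b³/12 with h = 4.58 in fixed  ⇒  b = (12I/h)^(1/3) = 1.54 in

b ≈ 1.54 in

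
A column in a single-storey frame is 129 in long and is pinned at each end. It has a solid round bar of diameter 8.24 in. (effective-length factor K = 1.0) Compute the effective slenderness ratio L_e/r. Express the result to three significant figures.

λ ≈ 62.6

For a solid circle r = d/4 = 8.24/4 = 2.060 in
L_e = K·L = 1 × 129 = 129.0 in
λ = L_e / r_min = 129.00 / 2.060 = 62.6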